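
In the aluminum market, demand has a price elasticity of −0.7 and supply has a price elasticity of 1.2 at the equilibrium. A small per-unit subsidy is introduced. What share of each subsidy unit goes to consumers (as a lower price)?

For a small subsidy around the equilibrium, the benefit split depends on the relative slopes, which at a point are proportional to the elasticities.
Buyer share = εs/(εs + |εd|) = 1.2/(1.2 + 0.7) = 12/19; seller share = |εd|/(εs + |εd|) = 7/19.

Consumer share = 12/19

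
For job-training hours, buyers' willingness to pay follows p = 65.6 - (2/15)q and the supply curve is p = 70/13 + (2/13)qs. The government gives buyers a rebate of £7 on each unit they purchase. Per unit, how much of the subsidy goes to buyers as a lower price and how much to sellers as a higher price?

Buyers gain £3.25 per unit; sellers gain £3.75 per unit

Pre-subsidy: 65.6 - (2/15)q = 70/13 + (2/13)q gives q* = 5871/28 and p* = 527/14.
With the rebate, buyers effectively pay pb = ps − 7, where ps is the price sellers receive.
On the curves, pb = 65.6 - (2/15)q and ps = 70/13 + (2/13)q; the wedge ps − pb = 7 gives 70/13 + (2/13)q − (65.6 - (2/15)q) = 7, so q' = 13107/56.
Then pb = 65.6 − (2/15)·(13107/56) = 963/28 and ps = 70/13 + (2/13)·(13107/56) = 1159/28.
Buyers' price falls by p* − pb = 527/14 − 963/28 = 3.25; sellers' price rises by ps − p* = 1159/28 − 527/14 = 3.75.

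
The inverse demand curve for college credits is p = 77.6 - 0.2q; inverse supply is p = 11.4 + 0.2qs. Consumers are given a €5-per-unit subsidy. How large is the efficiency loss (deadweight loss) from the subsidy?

Deadweight loss = €31.25

Pre-subsidy: 77.6 - 0.2q = 11.4 + 0.2q gives q* = 165.5 and p* = 44.5.
With the rebate, buyers effectively pay pb = ps − 5, where ps is the price sellers receive.
On the curves, pb = 77.6 - 0.2q and ps = 11.4 + 0.2q; the wedge ps − pb = 5 gives 11.4 + 0.2q − (77.6 - 0.2q) = 5, so q' = 178.
Then pb = 77.6 − 0.2·178 = 42 and ps = 11.4 + 0.2·178 = 47.
The subsidy expands output by 178 − 165.5 = 12.5 past the efficient level; on those units the gap between marginal cost and willingness to pay runs from 0 up to 5.
DWL = ½ × 5 × 12.5 = 31.25.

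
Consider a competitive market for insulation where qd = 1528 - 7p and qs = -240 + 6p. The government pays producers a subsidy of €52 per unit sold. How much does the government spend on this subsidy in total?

Government cost = €38688

Pre-subsidy: 1528 - 7p = -240 + 6p gives p* = 136, q* = 576.
With the subsidy, sellers receive ps = pb + 52 for each unit, where pb is the price buyers pay.
Supply in terms of pb becomes qs = -240 + 6(pb + 52) = 72 + 6pb. Setting this equal to demand: 1528 - 7pb = 72 + 6pb, so pb = 112.
Sellers receive ps = 112 + 52 = 164; q' = 1528 − 7·112 = 744.
Government outlay = subsidy × quantity = 52 × 744 = 38688.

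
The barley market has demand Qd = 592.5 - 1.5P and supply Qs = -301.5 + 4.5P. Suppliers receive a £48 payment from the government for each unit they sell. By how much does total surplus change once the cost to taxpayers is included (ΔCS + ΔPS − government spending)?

Net change in total surplus = -£1296

Pre-subsidy: 592.5 - 1.5P = -301.5 + 4.5P gives P* = 149, Q* = 369.
With the subsidy, sellers receive Ps = Pb + 48 for each unit, where Pb is the price buyers pay.
Supply in terms of Pb becomes Qs = -301.5 + 4.5(Pb + 48) = -85.5 + 4.5Pb. Setting this equal to demand: 592.5 - 1.5Pb = -85.5 + 4.5Pb, so Pb = 113.
Sellers receive Ps = 113 + 48 = 161; Q' = 592.5 − 1.5·113 = 423.
ΔCS = ½(369 + 423)(149 − 113) = 14256; ΔPS = ½(369 + 423)(161 − 149) = 4752.
Government spending = 48 × 423 = 20304.
Net change = 14256 + 4752 − 20304 = -1296. The loss equals the DWL triangle ½·48·54.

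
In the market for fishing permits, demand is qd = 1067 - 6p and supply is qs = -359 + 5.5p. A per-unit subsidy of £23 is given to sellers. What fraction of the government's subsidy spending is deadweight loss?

Pre-subsidy: 1067 - 6p = -359 + 5.5p gives p* = 124, q* = 323.
With the subsidy, sellers receive ps = pb + 23 for each unit, where pb is the price buyers pay.
Supply in terms of pb becomes qs = -359 + 5.5(pb + 23) = -232.5 + 5.5pb. Setting this equal to demand: 1067 - 6pb = -232.5 + 5.5pb, so pb = 113.
Sellers receive ps = 113 + 23 = 136; q' = 1067 − 6·113 = 389.
ΔCS = ½(323 + 389)(124 − 113) = 3916; ΔPS = ½(323 + 389)(136 − 124) = 4272.
Government spending = 23 × 389 = 8947.
DWL = ½ × 23 × (389 − 323) = 759; fraction = 759 / 8947 = 33/389.

DWL / government spending = 33/389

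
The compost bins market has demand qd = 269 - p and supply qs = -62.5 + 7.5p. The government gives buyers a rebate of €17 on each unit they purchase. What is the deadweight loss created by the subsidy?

Pre-subsidy: 269 - p = -62.5 + 7.5p gives p* = 39, q* = 230.
With the rebate, buyers effectively pay pb = ps − 17, where ps is the price sellers receive.
Demand in terms of ps becomes qd = 269 − 1(ps − 17) = 286 - ps. Setting this equal to supply: 286 - ps = -62.5 + 7.5ps, so ps = 41.
Buyers pay pb = 41 − 17 = 24; q' = -62.5 + 7.5·41 = 245.
The subsidy expands output by 245 − 230 = 15 past the efficient level; on those units the gap between marginal cost and willingness to pay runs from 0 up to 17.
DWL = ½ × 17 × 15 = 127.5.

Deadweight loss = €127.5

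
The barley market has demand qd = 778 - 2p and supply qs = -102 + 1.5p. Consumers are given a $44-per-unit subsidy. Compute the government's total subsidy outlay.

Pre-subsidy: 778 - 2p = -102 + 1.5p gives p* = 1760/7, q* = 1926/7.
With the rebate, buyers effectively pay pb = ps − 44, where ps is the price sellers receive.
Demand in terms of ps becomes qd = 778 − 2(ps − 44) = 866 - 2ps. Setting this equal to supply: 866 - 2ps = -102 + 1.5ps, so ps = 1936/7.
Buyers pay pb = 1936/7 − 44 = 1628/7; q' = -102 + 1.5·(1936/7) = 2190/7.
Government outlay = subsidy × quantity = 44 × 2190/7 = 96360/7.

Government cost = 96360/7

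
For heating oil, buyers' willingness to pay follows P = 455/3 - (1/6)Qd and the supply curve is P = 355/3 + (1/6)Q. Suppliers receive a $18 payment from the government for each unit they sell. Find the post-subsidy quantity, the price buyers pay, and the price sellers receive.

Pre-subsidy: 455/3 - (1/6)Q = 355/3 + (1/6)Q gives Q* = 100 and P* = 135.
With the subsidy, sellers receive Ps = Pb + 18 for each unit, where Pb is the price buyers pay.
On the curves, Pb = 455/3 - (1/6)Q and Ps = 355/3 + (1/6)Q; the wedge Ps − Pb = 18 gives 355/3 + (1/6)Q − (455/3 - (1/6)Q) = 18, so Q' = 154.
Then Pb = 455/3 − (1/6)·154 = 126 and Ps = 355/3 + (1/6)·154 = 144.

Q' = 154; buyers pay $126; sellers receive $144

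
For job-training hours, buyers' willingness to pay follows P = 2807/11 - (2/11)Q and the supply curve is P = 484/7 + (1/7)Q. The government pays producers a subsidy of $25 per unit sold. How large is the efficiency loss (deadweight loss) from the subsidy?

Pre-subsidy: 2807/11 - (2/11)Q = 484/7 + (1/7)Q gives Q* = 573 and P* = 151.
With the subsidy, sellers receive Ps = Pb + 25 for each unit, where Pb is the price buyers pay.
On the curves, Pb = 2807/11 - (2/11)Q and Ps = 484/7 + (1/7)Q; the wedge Ps − Pb = 25 gives 484/7 + (1/7)Q − (2807/11 - (2/11)Q) = 25, so Q' = 650.
Then Pb = 2807/11 − (2/11)·650 = 137 and Ps = 484/7 + (1/7)·650 = 162.
The subsidy expands output by 650 − 573 = 77 past the efficient level; on those units the gap between marginal cost and willingness to pay runs from 0 up to 25.
DWL = ½ × 25 × 77 = 962.5.

Deadweight loss = $962.5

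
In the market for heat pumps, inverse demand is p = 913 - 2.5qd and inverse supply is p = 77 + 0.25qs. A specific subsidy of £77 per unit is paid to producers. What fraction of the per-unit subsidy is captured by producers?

Producer share = 1/11

Pre-subsidy: 913 - 2.5q = 77 + 0.25q gives q* = 304 and p* = 153.
With the subsidy, sellers receive ps = pb + 77 for each unit, where pb is the price buyers pay.
On the curves, pb = 913 - 2.5q and ps = 77 + 0.25q; the wedge ps − pb = 77 gives 77 + 0.25q − (913 - 2.5q) = 77, so q' = 332.
Then pb = 913 − 2.5·332 = 83 and ps = 77 + 0.25·332 = 160.
Buyers' price falls by p* − pb = 153 − 83 = 70; sellers' price rises by ps − p* = 160 − 153 = 7.
So producers capture 7/77 = 1/11 of each unit of subsidy.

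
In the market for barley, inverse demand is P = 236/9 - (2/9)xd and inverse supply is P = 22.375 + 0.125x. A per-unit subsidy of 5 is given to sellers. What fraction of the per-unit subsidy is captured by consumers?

Pre-subsidy: 236/9 - (2/9)x = 22.375 + 0.125x gives x* = 11.08 and P* = 23.76.
With the subsidy, sellers receive Ps = Pb + 5 for each unit, where Pb is the price buyers pay.
On the curves, Pb = 236/9 - (2/9)x and Ps = 22.375 + 0.125x; the wedge Ps − Pb = 5 gives 22.375 + 0.125x − (236/9 - (2/9)x) = 5, so x' = 25.48.
Then Pb = 236/9 − (2/9)·25.48 = 20.56 and Ps = 22.375 + 0.125·25.48 = 25.56.
Buyers' price falls by P* − Pb = 23.76 − 20.56 = 3.2; sellers' price rises by Ps − P* = 25.56 − 23.76 = 1.8.
So consumers capture 3.2/5 = 0.64 of each unit of subsidy.

Consumer share = 0.64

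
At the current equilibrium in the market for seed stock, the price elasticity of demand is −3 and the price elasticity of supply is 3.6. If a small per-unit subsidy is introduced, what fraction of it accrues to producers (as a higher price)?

Producer share = 5/11

For a small subsidy around the equilibrium, the benefit split depends on the relative slopes, which at a point are proportional to the elasticities.
Buyer share = εs/(εs + |εd|) = 3.6/(3.6 + 3) = 6/11; seller share = |εd|/(εs + |εd|) = 5/11.
So producers capture 5/11 of the subsidy.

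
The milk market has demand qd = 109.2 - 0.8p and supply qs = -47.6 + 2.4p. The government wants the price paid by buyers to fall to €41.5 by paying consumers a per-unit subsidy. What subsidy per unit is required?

Required subsidy s = €10 per unit

At a buyer price of 41.5, quantity demanded is 109.2 − 0.8·41.5 = 76.
Sellers supply 76 only when they receive ps with -47.6 + 2.4·ps = 76, i.e. ps = 51.5.
s = ps − pb = 51.5 − 41.5 = 10.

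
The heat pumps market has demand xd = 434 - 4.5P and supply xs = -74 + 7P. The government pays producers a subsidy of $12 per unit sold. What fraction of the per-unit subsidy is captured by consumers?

Consumer share = 14/23

Pre-subsidy: 434 - 4.5P = -74 + 7P gives P* = 1016/23, x* = 5410/23.
With the subsidy, sellers receive Ps = Pb + 12 for each unit, where Pb is the price buyers pay.
Supply in terms of Pb becomes xs = -74 + 7(Pb + 12) = 10 + 7Pb. Setting this equal to demand: 434 - 4.5Pb = 10 + 7Pb, so Pb = 848/23.
Sellers receive Ps = 848/23 + 12 = 1124/23; x' = 434 − 4.5·(848/23) = 6166/23.
Buyers' price falls by P* − Pb = 1016/23 − 848/23 = 168/23; sellers' price rises by Ps − P* = 1124/23 − 1016/23 = 108/23.
So consumers capture (168/23)/12 = 14/23 of each unit of subsidy.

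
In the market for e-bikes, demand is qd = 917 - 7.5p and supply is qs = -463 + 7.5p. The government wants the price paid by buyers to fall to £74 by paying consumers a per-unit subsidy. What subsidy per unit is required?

Required subsidy s = £36 per unit

At a buyer price of 74, quantity demanded is 917 − 7.5·74 = 362.
Sellers supply 362 only when they receive ps with -463 + 7.5·ps = 362, i.e. ps = 110.
s = ps − pb = 110 − 74 = 36.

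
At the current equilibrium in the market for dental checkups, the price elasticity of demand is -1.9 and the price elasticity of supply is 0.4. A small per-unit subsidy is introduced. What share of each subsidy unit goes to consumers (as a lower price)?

For a small subsidy around the equilibrium, the benefit split depends on the relative slopes, which at a point are proportional to the elasticities.
Buyer share = εs/(εs + |εd|) = 0.4/(0.4 + 1.9) = 4/23; seller share = |εd|/(εs + |εd|) = 19/23.

Consumer share = 4/23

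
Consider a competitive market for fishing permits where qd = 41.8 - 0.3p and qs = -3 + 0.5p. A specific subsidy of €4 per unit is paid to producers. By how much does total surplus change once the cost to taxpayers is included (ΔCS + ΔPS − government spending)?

Pre-subsidy: 41.8 - 0.3p = -3 + 0.5p gives p* = 56, q* = 25.
With the subsidy, sellers receive ps = pb + 4 for each unit, where pb is the price buyers pay.
Supply in terms of pb becomes qs = -3 + 0.5(pb + 4) = -1 + 0.5pb. Setting this equal to demand: 41.8 - 0.3pb = -1 + 0.5pb, so pb = 53.5.
Sellers receive ps = 53.5 + 4 = 57.5; q' = 41.8 − 0.3·53.5 = 25.75.
ΔCS = ½(25 + 25.75)(56 − 53.5) = 63.4375; ΔPS = ½(25 + 25.75)(57.5 − 56) = 38.0625.
Government spending = 4 × 25.75 = 103.
Net change = 63.4375 + 38.0625 − 103 = -1.5. The loss equals the DWL triangle ½·4·0.75.

Net change in total surplus = -€1.5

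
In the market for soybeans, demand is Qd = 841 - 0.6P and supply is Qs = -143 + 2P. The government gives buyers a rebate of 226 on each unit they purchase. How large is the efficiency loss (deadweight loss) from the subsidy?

Pre-subsidy: 841 - 0.6P = -143 + 2P gives P* = 4920/13, Q* = 7981/13.
With the rebate, buyers effectively pay Pb = Ps − 226, where Ps is the price sellers receive.
Demand in terms of Ps becomes Qd = 841 − 0.6(Ps − 226) = 976.6 - 0.6Ps. Setting this equal to supply: 976.6 - 0.6Ps = -143 + 2Ps, so Ps = 5598/13.
Buyers pay Pb = 5598/13 − 226 = 2660/13; Q' = -143 + 2·(5598/13) = 9337/13.
The subsidy expands output by 9337/13 − 7981/13 = 1356/13 past the efficient level; on those units the gap between marginal cost and willingness to pay runs from 0 up to 226.
DWL = ½ × 226 × 1356/13 = 153228/13.

Deadweight loss = 153228/13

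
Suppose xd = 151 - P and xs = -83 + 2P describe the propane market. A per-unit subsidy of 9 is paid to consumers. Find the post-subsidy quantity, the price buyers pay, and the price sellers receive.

x' = 79; buyers pay 72; sellers receive 81

Pre-subsidy: 151 - P = -83 + 2P gives P* = 78, x* = 73.
With the rebate, buyers effectively pay Pb = Ps − 9, where Ps is the price sellers receive.
Demand in terms of Ps becomes xd = 151 − 1(Ps − 9) = 160 - Ps. Setting this equal to supply: 160 - Ps = -83 + 2Ps, so Ps = 81.
Buyers pay Pb = 81 − 9 = 72; x' = -83 + 2·81 = 79.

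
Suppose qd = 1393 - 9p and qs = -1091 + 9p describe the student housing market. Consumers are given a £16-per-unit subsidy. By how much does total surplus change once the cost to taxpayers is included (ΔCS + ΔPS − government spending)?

Net change in total surplus = -£576

Pre-subsidy: 1393 - 9p = -1091 + 9p gives p* = 138, q* = 151.
With the rebate, buyers effectively pay pb = ps − 16, where ps is the price sellers receive.
Demand in terms of ps becomes qd = 1393 − 9(ps − 16) = 1537 - 9ps. Setting this equal to supply: 1537 - 9ps = -1091 + 9ps, so ps = 146.
Buyers pay pb = 146 − 16 = 130; q' = -1091 + 9·146 = 223.
ΔCS = ½(151 + 223)(138 − 130) = 1496; ΔPS = ½(151 + 223)(146 − 138) = 1496.
Government spending = 16 × 223 = 3568.
Net change = 1496 + 1496 − 3568 = -576. The loss equals the DWL triangle ½·16·72.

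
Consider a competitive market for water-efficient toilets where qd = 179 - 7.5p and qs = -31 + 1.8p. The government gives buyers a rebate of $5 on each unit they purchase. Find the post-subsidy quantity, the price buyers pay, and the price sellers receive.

q' = 524/31; buyers pay 670/31; sellers receive 825/31

Pre-subsidy: 179 - 7.5p = -31 + 1.8p gives p* = 700/31, q* = 299/31.
With the rebate, buyers effectively pay pb = ps − 5, where ps is the price sellers receive.
Demand in terms of ps becomes qd = 179 − 7.5(ps − 5) = 216.5 - 7.5ps. Setting this equal to supply: 216.5 - 7.5ps = -31 + 1.8ps, so ps = 825/31.
Buyers pay pb = 825/31 − 5 = 670/31; q' = -31 + 1.8·(825/31) = 524/31.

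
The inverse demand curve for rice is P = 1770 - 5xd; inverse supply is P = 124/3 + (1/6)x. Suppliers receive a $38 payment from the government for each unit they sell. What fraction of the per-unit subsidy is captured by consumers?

Consumer share = 30/31

Pre-subsidy: 1770 - 5x = 124/3 + (1/6)x gives x* = 10372/31 and P* = 3010/31.
With the subsidy, sellers receive Ps = Pb + 38 for each unit, where Pb is the price buyers pay.
On the curves, Pb = 1770 - 5x and Ps = 124/3 + (1/6)x; the wedge Ps − Pb = 38 gives 124/3 + (1/6)x − (1770 - 5x) = 38, so x' = 10600/31.
Then Pb = 1770 − 5·(10600/31) = 1870/31 and Ps = 124/3 + (1/6)·(10600/31) = 3048/31.
Buyers' price falls by P* − Pb = 3010/31 − 1870/31 = 1140/31; sellers' price rises by Ps − P* = 3048/31 − 3010/31 = 38/31.
So consumers capture (1140/31)/38 = 30/31 of each unit of subsidy.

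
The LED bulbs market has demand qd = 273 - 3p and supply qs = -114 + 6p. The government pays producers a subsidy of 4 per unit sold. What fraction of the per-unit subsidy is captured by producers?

Producer share = 1/3

Pre-subsidy: 273 - 3p = -114 + 6p gives p* = 43, q* = 144.
With the subsidy, sellers receive ps = pb + 4 for each unit, where pb is the price buyers pay.
Supply in terms of pb becomes qs = -114 + 6(pb + 4) = -90 + 6pb. Setting this equal to demand: 273 - 3pb = -90 + 6pb, so pb = 121/3.
Sellers receive ps = 121/3 + 4 = 133/3; q' = 273 − 3·(121/3) = 152.
Buyers' price falls by p* − pb = 43 − 121/3 = 8/3; sellers' price rises by ps − p* = 133/3 − 43 = 4/3.
So producers capture (4/3)/4 = 1/3 of each unit of subsidy.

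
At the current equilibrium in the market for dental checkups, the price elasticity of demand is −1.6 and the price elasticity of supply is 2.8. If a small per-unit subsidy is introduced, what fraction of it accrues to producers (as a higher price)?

Producer share = 4/11

For a small subsidy around the equilibrium, the benefit split depends on the relative slopes, which at a point are proportional to the elasticities.
Buyer share = εs/(εs + |εd|) = 2.8/(2.8 + 1.6) = 7/11; seller share = |εd|/(εs + |εd|) = 4/11.
So producers capture 4/11 of the subsidy.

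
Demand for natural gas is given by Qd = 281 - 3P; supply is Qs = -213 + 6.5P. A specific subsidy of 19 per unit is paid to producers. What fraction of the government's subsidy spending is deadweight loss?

DWL / government spending = 39/328

Pre-subsidy: 281 - 3P = -213 + 6.5P gives P* = 52, Q* = 125.
With the subsidy, sellers receive Ps = Pb + 19 for each unit, where Pb is the price buyers pay.
Supply in terms of Pb becomes Qs = -213 + 6.5(Pb + 19) = -89.5 + 6.5Pb. Setting this equal to demand: 281 - 3Pb = -89.5 + 6.5Pb, so Pb = 39.
Sellers receive Ps = 39 + 19 = 58; Q' = 281 − 3·39 = 164.
ΔCS = ½(125 + 164)(52 − 39) = 1878.5; ΔPS = ½(125 + 164)(58 − 52) = 867.
Government spending = 19 × 164 = 3116.
DWL = ½ × 19 × (164 − 125) = 370.5; fraction = 370.5 / 3116 = 39/328.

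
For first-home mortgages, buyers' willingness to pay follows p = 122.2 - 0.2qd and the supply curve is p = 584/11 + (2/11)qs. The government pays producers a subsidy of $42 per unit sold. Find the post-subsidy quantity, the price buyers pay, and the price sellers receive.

q' = 291; buyers pay $64; sellers receive $106

Pre-subsidy: 122.2 - 0.2q = 584/11 + (2/11)q gives q* = 181 and p* = 86.
With the subsidy, sellers receive ps = pb + 42 for each unit, where pb is the price buyers pay.
On the curves, pb = 122.2 - 0.2q and ps = 584/11 + (2/11)q; the wedge ps − pb = 42 gives 584/11 + (2/11)q − (122.2 - 0.2q) = 42, so q' = 291.
Then pb = 122.2 − 0.2·291 = 64 and ps = 584/11 + (2/11)·291 = 106.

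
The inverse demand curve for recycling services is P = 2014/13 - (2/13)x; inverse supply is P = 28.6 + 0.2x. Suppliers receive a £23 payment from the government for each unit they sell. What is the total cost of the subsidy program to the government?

Pre-subsidy: 2014/13 - (2/13)x = 28.6 + 0.2x gives x* = 357 and P* = 100.
With the subsidy, sellers receive Ps = Pb + 23 for each unit, where Pb is the price buyers pay.
On the curves, Pb = 2014/13 - (2/13)x and Ps = 28.6 + 0.2x; the wedge Ps − Pb = 23 gives 28.6 + 0.2x − (2014/13 - (2/13)x) = 23, so x' = 422.
Then Pb = 2014/13 − (2/13)·422 = 90 and Ps = 28.6 + 0.2·422 = 113.
Government outlay = subsidy × quantity = 23 × 422 = 9706.

Government cost = £9706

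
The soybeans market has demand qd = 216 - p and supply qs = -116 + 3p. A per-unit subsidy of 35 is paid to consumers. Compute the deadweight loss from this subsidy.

Pre-subsidy: 216 - p = -116 + 3p gives p* = 83, q* = 133.
With the rebate, buyers effectively pay pb = ps − 35, where ps is the price sellers receive.
Demand in terms of ps becomes qd = 216 − 1(ps − 35) = 251 - ps. Setting this equal to supply: 251 - ps = -116 + 3ps, so ps = 91.75.
Buyers pay pb = 91.75 − 35 = 56.75; q' = -116 + 3·91.75 = 159.25.
The subsidy expands output by 159.25 − 133 = 26.25 past the efficient level; on those units the gap between marginal cost and willingness to pay runs from 0 up to 35.
DWL = ½ × 35 × 26.25 = 459.375.

Deadweight loss = 459.375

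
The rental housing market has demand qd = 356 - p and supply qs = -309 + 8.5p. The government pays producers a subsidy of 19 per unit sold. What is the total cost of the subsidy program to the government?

Pre-subsidy: 356 - p = -309 + 8.5p gives p* = 70, q* = 286.
With the subsidy, sellers receive ps = pb + 19 for each unit, where pb is the price buyers pay.
Supply in terms of pb becomes qs = -309 + 8.5(pb + 19) = -147.5 + 8.5pb. Setting this equal to demand: 356 - pb = -147.5 + 8.5pb, so pb = 53.
Sellers receive ps = 53 + 19 = 72; q' = 356 − 1·53 = 303.
Government outlay = subsidy × quantity = 19 × 303 = 5757.

Government cost = 5757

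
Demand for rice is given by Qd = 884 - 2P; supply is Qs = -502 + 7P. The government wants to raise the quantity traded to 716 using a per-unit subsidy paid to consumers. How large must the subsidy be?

At Q = 716, invert demand for the buyer price: Pb = (884 − 716)/2 = 84; invert supply for the seller price: Ps = (716 − (-502))/7 = 174.
The subsidy must fill the gap: s = Ps − Pb = 174 − 84 = 90.

Required subsidy s = 90 per unit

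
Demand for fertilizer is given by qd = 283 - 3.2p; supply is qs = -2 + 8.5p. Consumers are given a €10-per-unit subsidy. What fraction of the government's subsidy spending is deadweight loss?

DWL / government spending = 1360/26711

Pre-subsidy: 283 - 3.2p = -2 + 8.5p gives p* = 950/39, q* = 7997/39.
With the rebate, buyers effectively pay pb = ps − 10, where ps is the price sellers receive.
Demand in terms of ps becomes qd = 283 − 3.2(ps − 10) = 315 - 3.2ps. Setting this equal to supply: 315 - 3.2ps = -2 + 8.5ps, so ps = 3170/117.
Buyers pay pb = 3170/117 − 10 = 2000/117; q' = -2 + 8.5·(3170/117) = 26711/117.
ΔCS = ½(7997/39 + 26711/117)(950/39 − 2000/117) = 21548350/13689; ΔPS = ½(7997/39 + 26711/117)(3170/117 − 950/39) = 8112320/13689.
Government spending = 10 × 26711/117 = 267110/117.
DWL = ½ × 10 × (26711/117 − 7997/39) = 13600/117; fraction = (13600/117) / (267110/117) = 1360/26711.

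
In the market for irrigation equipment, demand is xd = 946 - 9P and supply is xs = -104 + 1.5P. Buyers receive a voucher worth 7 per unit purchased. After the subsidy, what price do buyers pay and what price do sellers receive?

Buyers pay 99; sellers receive 106

Pre-subsidy: 946 - 9P = -104 + 1.5P gives P* = 100, x* = 46.
With the rebate, buyers effectively pay Pb = Ps − 7, where Ps is the price sellers receive.
Demand in terms of Ps becomes xd = 946 − 9(Ps − 7) = 1009 - 9Ps. Setting this equal to supply: 1009 - 9Ps = -104 + 1.5Ps, so Ps = 106.
Buyers pay Pb = 106 − 7 = 99; x' = -104 + 1.5·106 = 55.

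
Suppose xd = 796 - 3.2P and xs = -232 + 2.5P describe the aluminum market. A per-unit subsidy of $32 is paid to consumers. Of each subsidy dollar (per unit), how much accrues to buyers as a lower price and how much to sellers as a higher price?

Pre-subsidy: 796 - 3.2P = -232 + 2.5P gives P* = 10280/57, x* = 12476/57.
With the rebate, buyers effectively pay Pb = Ps − 32, where Ps is the price sellers receive.
Demand in terms of Ps becomes xd = 796 − 3.2(Ps − 32) = 898.4 - 3.2Ps. Setting this equal to supply: 898.4 - 3.2Ps = -232 + 2.5Ps, so Ps = 3768/19.
Buyers pay Pb = 3768/19 − 32 = 3160/19; x' = -232 + 2.5·(3768/19) = 5012/19.
Buyers' price falls by P* − Pb = 10280/57 − 3160/19 = 800/57; sellers' price rises by Ps − P* = 3768/19 − 10280/57 = 1024/57.

Buyers gain 800/57 per unit; sellers gain 1024/57 per unit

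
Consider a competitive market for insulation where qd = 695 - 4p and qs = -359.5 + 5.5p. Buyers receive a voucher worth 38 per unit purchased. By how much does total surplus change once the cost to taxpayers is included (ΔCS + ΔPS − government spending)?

Pre-subsidy: 695 - 4p = -359.5 + 5.5p gives p* = 111, q* = 251.
With the rebate, buyers effectively pay pb = ps − 38, where ps is the price sellers receive.
Demand in terms of ps becomes qd = 695 − 4(ps − 38) = 847 - 4ps. Setting this equal to supply: 847 - 4ps = -359.5 + 5.5ps, so ps = 127.
Buyers pay pb = 127 − 38 = 89; q' = -359.5 + 5.5·127 = 339.
ΔCS = ½(251 + 339)(111 − 89) = 6490; ΔPS = ½(251 + 339)(127 − 111) = 4720.
Government spending = 38 × 339 = 12882.
Net change = 6490 + 4720 − 12882 = -1672. The loss equals the DWL triangle ½·38·88.

Net change in total surplus = -1672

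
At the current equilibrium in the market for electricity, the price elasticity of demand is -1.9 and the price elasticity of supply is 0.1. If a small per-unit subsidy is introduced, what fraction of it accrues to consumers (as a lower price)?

Consumer share = 0.05

For a small subsidy around the equilibrium, the benefit split depends on the relative slopes, which at a point are proportional to the elasticities.
Buyer share = εs/(εs + |εd|) = 0.1/(0.1 + 1.9) = 0.05; seller share = |εd|/(εs + |εd|) = 0.95.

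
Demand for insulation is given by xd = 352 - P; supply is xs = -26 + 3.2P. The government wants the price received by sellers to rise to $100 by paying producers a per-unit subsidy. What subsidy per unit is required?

At a seller price of 100, quantity supplied is -26 + 3.2·100 = 294.
Buyers absorb 294 only when they pay Pb with 352 − 1·Pb = 294, i.e. Pb = 58.
s = Ps − Pb = 100 − 58 = 42.

Required subsidy s = $42 per unit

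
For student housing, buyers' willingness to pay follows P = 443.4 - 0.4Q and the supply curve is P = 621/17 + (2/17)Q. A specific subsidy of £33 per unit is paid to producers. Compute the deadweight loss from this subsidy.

Deadweight loss = £1051.875

Pre-subsidy: 443.4 - 0.4Q = 621/17 + (2/17)Q gives Q* = 786 and P* = 129.
With the subsidy, sellers receive Ps = Pb + 33 for each unit, where Pb is the price buyers pay.
On the curves, Pb = 443.4 - 0.4Q and Ps = 621/17 + (2/17)Q; the wedge Ps − Pb = 33 gives 621/17 + (2/17)Q − (443.4 - 0.4Q) = 33, so Q' = 849.75.
Then Pb = 443.4 − 0.4·849.75 = 103.5 and Ps = 621/17 + (2/17)·849.75 = 136.5.
The subsidy expands output by 849.75 − 786 = 63.75 past the efficient level; on those units the gap between marginal cost and willingness to pay runs from 0 up to 33.
DWL = ½ × 33 × 63.75 = 1051.875.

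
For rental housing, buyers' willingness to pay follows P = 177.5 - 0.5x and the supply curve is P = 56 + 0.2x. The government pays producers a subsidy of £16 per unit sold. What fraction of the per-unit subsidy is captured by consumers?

Pre-subsidy: 177.5 - 0.5x = 56 + 0.2x gives x* = 1215/7 and P* = 635/7.
With the subsidy, sellers receive Ps = Pb + 16 for each unit, where Pb is the price buyers pay.
On the curves, Pb = 177.5 - 0.5x and Ps = 56 + 0.2x; the wedge Ps − Pb = 16 gives 56 + 0.2x − (177.5 - 0.5x) = 16, so x' = 1375/7.
Then Pb = 177.5 − 0.5·(1375/7) = 555/7 and Ps = 56 + 0.2·(1375/7) = 667/7.
Buyers' price falls by P* − Pb = 635/7 − 555/7 = 80/7; sellers' price rises by Ps − P* = 667/7 − 635/7 = 32/7.
So consumers capture (80/7)/16 = 5/7 of each unit of subsidy.

Consumer share = 5/7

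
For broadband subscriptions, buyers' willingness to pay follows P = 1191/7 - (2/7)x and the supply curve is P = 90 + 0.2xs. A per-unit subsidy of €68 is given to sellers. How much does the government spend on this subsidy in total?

Pre-subsidy: 1191/7 - (2/7)x = 90 + 0.2x gives x* = 165 and P* = 123.
With the subsidy, sellers receive Ps = Pb + 68 for each unit, where Pb is the price buyers pay.
On the curves, Pb = 1191/7 - (2/7)x and Ps = 90 + 0.2x; the wedge Ps − Pb = 68 gives 90 + 0.2x − (1191/7 - (2/7)x) = 68, so x' = 305.
Then Pb = 1191/7 − (2/7)·305 = 83 and Ps = 90 + 0.2·305 = 151.
Government outlay = subsidy × quantity = 68 × 305 = 20740.

Government cost = €20740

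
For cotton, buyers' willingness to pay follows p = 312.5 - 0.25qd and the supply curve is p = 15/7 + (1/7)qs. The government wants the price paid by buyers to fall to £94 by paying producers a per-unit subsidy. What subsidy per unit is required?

At a buyer price of 94, quantity demanded is 1250 − 4·94 = 874.
Sellers supply 874 only when they receive ps = 15/7 + (1/7)·874 = 127.
s = ps − pb = 127 − 94 = 33.

Required subsidy s = £33 per unit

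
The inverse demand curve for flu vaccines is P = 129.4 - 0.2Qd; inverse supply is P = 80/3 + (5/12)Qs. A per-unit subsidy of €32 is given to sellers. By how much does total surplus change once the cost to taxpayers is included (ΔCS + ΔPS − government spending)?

Pre-subsidy: 129.4 - 0.2Q = 80/3 + (5/12)Q gives Q* = 6164/37 and P* = 3555/37.
With the subsidy, sellers receive Ps = Pb + 32 for each unit, where Pb is the price buyers pay.
On the curves, Pb = 129.4 - 0.2Q and Ps = 80/3 + (5/12)Q; the wedge Ps − Pb = 32 gives 80/3 + (5/12)Q − (129.4 - 0.2Q) = 32, so Q' = 8084/37.
Then Pb = 129.4 − 0.2·(8084/37) = 3171/37 and Ps = 80/3 + (5/12)·(8084/37) = 4355/37.
ΔCS = ½(6164/37 + 8084/37)(3555/37 − 3171/37) = 2735616/1369; ΔPS = ½(6164/37 + 8084/37)(4355/37 − 3555/37) = 5699200/1369.
Government spending = 32 × 8084/37 = 258688/37.
Net change = 2735616/1369 + 5699200/1369 − 258688/37 = -30720/37. The loss equals the DWL triangle ½·32·1920/37.

Net change in total surplus = -30720/37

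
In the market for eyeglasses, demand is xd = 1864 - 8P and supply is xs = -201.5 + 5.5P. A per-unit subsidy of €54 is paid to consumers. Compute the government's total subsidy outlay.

Government cost = €44064

Pre-subsidy: 1864 - 8P = -201.5 + 5.5P gives P* = 153, x* = 640.
With the rebate, buyers effectively pay Pb = Ps − 54, where Ps is the price sellers receive.
Demand in terms of Ps becomes xd = 1864 − 8(Ps − 54) = 2296 - 8Ps. Setting this equal to supply: 2296 - 8Ps = -201.5 + 5.5Ps, so Ps = 185.
Buyers pay Pb = 185 − 54 = 131; x' = -201.5 + 5.5·185 = 816.
Government outlay = subsidy × quantity = 54 × 816 = 44064.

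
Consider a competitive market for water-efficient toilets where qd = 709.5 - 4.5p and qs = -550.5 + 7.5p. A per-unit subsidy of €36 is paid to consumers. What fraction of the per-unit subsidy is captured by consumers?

Consumer share = 0.625

Pre-subsidy: 709.5 - 4.5p = -550.5 + 7.5p gives p* = 105, q* = 237.
With the rebate, buyers effectively pay pb = ps − 36, where ps is the price sellers receive.
Demand in terms of ps becomes qd = 709.5 − 4.5(ps − 36) = 871.5 - 4.5ps. Setting this equal to supply: 871.5 - 4.5ps = -550.5 + 7.5ps, so ps = 118.5.
Buyers pay pb = 118.5 − 36 = 82.5; q' = -550.5 + 7.5·118.5 = 338.25.
Buyers' price falls by p* − pb = 105 − 82.5 = 22.5; sellers' price rises by ps − p* = 118.5 − 105 = 13.5.
So consumers capture 22.5/36 = 0.625 of each unit of subsidy.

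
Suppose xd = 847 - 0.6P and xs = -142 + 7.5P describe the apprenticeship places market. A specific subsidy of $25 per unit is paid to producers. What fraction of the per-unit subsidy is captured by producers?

Producer share = 2/27

Pre-subsidy: 847 - 0.6P = -142 + 7.5P gives P* = 9890/81, x* = 20891/27.
With the subsidy, sellers receive Ps = Pb + 25 for each unit, where Pb is the price buyers pay.
Supply in terms of Pb becomes xs = -142 + 7.5(Pb + 25) = 45.5 + 7.5Pb. Setting this equal to demand: 847 - 0.6Pb = 45.5 + 7.5Pb, so Pb = 8015/81.
Sellers receive Ps = 8015/81 + 25 = 10040/81; x' = 847 − 0.6·(8015/81) = 21266/27.
Buyers' price falls by P* − Pb = 9890/81 − 8015/81 = 625/27; sellers' price rises by Ps − P* = 10040/81 − 9890/81 = 50/27.
So producers capture (50/27)/25 = 2/27 of each unit of subsidy.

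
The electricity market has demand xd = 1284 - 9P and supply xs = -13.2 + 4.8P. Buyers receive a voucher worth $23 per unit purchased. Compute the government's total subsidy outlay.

Government cost = $11730

Pre-subsidy: 1284 - 9P = -13.2 + 4.8P gives P* = 94, x* = 438.
With the rebate, buyers effectively pay Pb = Ps − 23, where Ps is the price sellers receive.
Demand in terms of Ps becomes xd = 1284 − 9(Ps − 23) = 1491 - 9Ps. Setting this equal to supply: 1491 - 9Ps = -13.2 + 4.8Ps, so Ps = 109.
Buyers pay Pb = 109 − 23 = 86; x' = -13.2 + 4.8·109 = 510.
Government outlay = subsidy × quantity = 23 × 510 = 11730.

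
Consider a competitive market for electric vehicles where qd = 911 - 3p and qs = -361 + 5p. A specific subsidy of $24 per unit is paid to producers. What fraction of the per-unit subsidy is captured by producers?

Producer share = 0.375

Pre-subsidy: 911 - 3p = -361 + 5p gives p* = 159, q* = 434.
With the subsidy, sellers receive ps = pb + 24 for each unit, where pb is the price buyers pay.
Supply in terms of pb becomes qs = -361 + 5(pb + 24) = -241 + 5pb. Setting this equal to demand: 911 - 3pb = -241 + 5pb, so pb = 144.
Sellers receive ps = 144 + 24 = 168; q' = 911 − 3·144 = 479.
Buyers' price falls by p* − pb = 159 − 144 = 15; sellers' price rises by ps − p* = 168 − 159 = 9.
So producers capture 9/24 = 0.375 of each unit of subsidy.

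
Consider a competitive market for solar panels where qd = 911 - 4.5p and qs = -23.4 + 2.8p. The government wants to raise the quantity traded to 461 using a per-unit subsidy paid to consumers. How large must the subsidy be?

Required subsidy s = 73 per unit

At q = 461, invert demand for the buyer price: pb = (911 − 461)/4.5 = 100; invert supply for the seller price: ps = (461 − (-23.4))/2.8 = 173.
The subsidy must fill the gap: s = ps − pb = 173 − 100 = 73.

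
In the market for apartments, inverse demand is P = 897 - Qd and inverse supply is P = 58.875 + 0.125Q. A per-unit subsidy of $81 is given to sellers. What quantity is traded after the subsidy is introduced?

Pre-subsidy: 897 - Q = 58.875 + 0.125Q gives Q* = 745 and P* = 152.
With the subsidy, sellers receive Ps = Pb + 81 for each unit, where Pb is the price buyers pay.
On the curves, Pb = 897 - Q and Ps = 58.875 + 0.125Q; the wedge Ps − Pb = 81 gives 58.875 + 0.125Q − (897 - Q) = 81, so Q' = 817.
Then Pb = 897 − 1·817 = 80 and Ps = 58.875 + 0.125·817 = 161.

Q' = 817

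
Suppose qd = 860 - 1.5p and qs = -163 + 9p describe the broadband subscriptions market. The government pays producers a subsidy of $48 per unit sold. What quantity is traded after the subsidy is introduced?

Pre-subsidy: 860 - 1.5p = -163 + 9p gives p* = 682/7, q* = 4997/7.
With the subsidy, sellers receive ps = pb + 48 for each unit, where pb is the price buyers pay.
Supply in terms of pb becomes qs = -163 + 9(pb + 48) = 269 + 9pb. Setting this equal to demand: 860 - 1.5pb = 269 + 9pb, so pb = 394/7.
Sellers receive ps = 394/7 + 48 = 730/7; q' = 860 − 1.5·(394/7) = 5429/7.

q' = 5429/7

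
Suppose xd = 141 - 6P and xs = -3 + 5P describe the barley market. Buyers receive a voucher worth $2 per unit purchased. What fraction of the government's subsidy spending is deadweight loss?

DWL / government spending = 10/249

Pre-subsidy: 141 - 6P = -3 + 5P gives P* = 144/11, x* = 687/11.
With the rebate, buyers effectively pay Pb = Ps − 2, where Ps is the price sellers receive.
Demand in terms of Ps becomes xd = 141 − 6(Ps − 2) = 153 - 6Ps. Setting this equal to supply: 153 - 6Ps = -3 + 5Ps, so Ps = 156/11.
Buyers pay Pb = 156/11 − 2 = 134/11; x' = -3 + 5·(156/11) = 747/11.
ΔCS = ½(687/11 + 747/11)(144/11 − 134/11) = 7170/121; ΔPS = ½(687/11 + 747/11)(156/11 − 144/11) = 8604/121.
Government spending = 2 × 747/11 = 1494/11.
DWL = ½ × 2 × (747/11 − 687/11) = 60/11; fraction = (60/11) / (1494/11) = 10/249.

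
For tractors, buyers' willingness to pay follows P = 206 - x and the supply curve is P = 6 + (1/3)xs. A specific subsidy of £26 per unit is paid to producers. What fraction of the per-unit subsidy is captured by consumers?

Consumer share = 0.75

Pre-subsidy: 206 - x = 6 + (1/3)x gives x* = 150 and P* = 56.
With the subsidy, sellers receive Ps = Pb + 26 for each unit, where Pb is the price buyers pay.
On the curves, Pb = 206 - x and Ps = 6 + (1/3)x; the wedge Ps − Pb = 26 gives 6 + (1/3)x − (206 - x) = 26, so x' = 169.5.
Then Pb = 206 − 1·169.5 = 36.5 and Ps = 6 + (1/3)·169.5 = 62.5.
Buyers' price falls by P* − Pb = 56 − 36.5 = 19.5; sellers' price rises by Ps − P* = 62.5 − 56 = 6.5.
So consumers capture 19.5/26 = 0.75 of each unit of subsidy.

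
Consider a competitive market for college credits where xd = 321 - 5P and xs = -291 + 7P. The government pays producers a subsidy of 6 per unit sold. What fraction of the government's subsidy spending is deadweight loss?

Pre-subsidy: 321 - 5P = -291 + 7P gives P* = 51, x* = 66.
With the subsidy, sellers receive Ps = Pb + 6 for each unit, where Pb is the price buyers pay.
Supply in terms of Pb becomes xs = -291 + 7(Pb + 6) = -249 + 7Pb. Setting this equal to demand: 321 - 5Pb = -249 + 7Pb, so Pb = 47.5.
Sellers receive Ps = 47.5 + 6 = 53.5; x' = 321 − 5·47.5 = 83.5.
ΔCS = ½(66 + 83.5)(51 − 47.5) = 261.625; ΔPS = ½(66 + 83.5)(53.5 − 51) = 186.875.
Government spending = 6 × 83.5 = 501.
DWL = ½ × 6 × (83.5 − 66) = 52.5; fraction = 52.5 / 501 = 35/334.

DWL / government spending = 35/334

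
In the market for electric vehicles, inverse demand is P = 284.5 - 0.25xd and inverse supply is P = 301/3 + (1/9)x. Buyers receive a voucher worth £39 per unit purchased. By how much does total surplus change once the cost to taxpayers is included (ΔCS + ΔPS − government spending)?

Net change in total surplus = -£2106

Pre-subsidy: 284.5 - 0.25x = 301/3 + (1/9)x gives x* = 510 and P* = 157.
With the rebate, buyers effectively pay Pb = Ps − 39, where Ps is the price sellers receive.
On the curves, Pb = 284.5 - 0.25x and Ps = 301/3 + (1/9)x; the wedge Ps − Pb = 39 gives 301/3 + (1/9)x − (284.5 - 0.25x) = 39, so x' = 618.
Then Pb = 284.5 − 0.25·618 = 130 and Ps = 301/3 + (1/9)·618 = 169.
ΔCS = ½(510 + 618)(157 − 130) = 15228; ΔPS = ½(510 + 618)(169 − 157) = 6768.
Government spending = 39 × 618 = 24102.
Net change = 15228 + 6768 − 24102 = -2106. The loss equals the DWL triangle ½·39·108.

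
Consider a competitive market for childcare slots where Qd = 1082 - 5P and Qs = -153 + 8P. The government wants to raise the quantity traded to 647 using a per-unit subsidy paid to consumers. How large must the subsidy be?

At Q = 647, invert demand for the buyer price: Pb = (1082 − 647)/5 = 87; invert supply for the seller price: Ps = (647 − (-153))/8 = 100.
The subsidy must fill the gap: s = Ps − Pb = 100 − 87 = 13.

Required subsidy s = 13 per unit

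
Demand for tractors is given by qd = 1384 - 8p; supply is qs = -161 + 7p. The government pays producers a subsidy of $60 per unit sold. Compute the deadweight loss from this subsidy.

Pre-subsidy: 1384 - 8p = -161 + 7p gives p* = 103, q* = 560.
With the subsidy, sellers receive ps = pb + 60 for each unit, where pb is the price buyers pay.
Supply in terms of pb becomes qs = -161 + 7(pb + 60) = 259 + 7pb. Setting this equal to demand: 1384 - 8pb = 259 + 7pb, so pb = 75.
Sellers receive ps = 75 + 60 = 135; q' = 1384 − 8·75 = 784.
The subsidy expands output by 784 − 560 = 224 past the efficient level; on those units the gap between marginal cost and willingness to pay runs from 0 up to 60.
DWL = ½ × 60 × 224 = 6720.

Deadweight loss = $6720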